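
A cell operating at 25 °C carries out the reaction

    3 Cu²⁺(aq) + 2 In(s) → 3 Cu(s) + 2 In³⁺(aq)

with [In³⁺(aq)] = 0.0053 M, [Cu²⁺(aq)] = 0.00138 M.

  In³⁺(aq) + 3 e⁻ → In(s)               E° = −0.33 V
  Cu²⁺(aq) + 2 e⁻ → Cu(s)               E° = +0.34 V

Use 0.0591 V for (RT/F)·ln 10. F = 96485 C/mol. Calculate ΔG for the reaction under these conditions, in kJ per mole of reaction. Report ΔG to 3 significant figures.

The standard cell potential is +0.34 − (−0.33) = +0.67 V, with n = 6 electrons in the balanced equation.
Here Q = [In³⁺(aq)]^2 / [Cu²⁺(aq)]^3 = 1.07×10^4 (log Q = 4.029), giving E = +0.67 − (0.0591/6)·(4.029) = +0.6303 V.
Then ΔG = −nFE = −6 × 96485 × +0.6303 J/mol = −365 kJ/mol.

−365 kJ/mol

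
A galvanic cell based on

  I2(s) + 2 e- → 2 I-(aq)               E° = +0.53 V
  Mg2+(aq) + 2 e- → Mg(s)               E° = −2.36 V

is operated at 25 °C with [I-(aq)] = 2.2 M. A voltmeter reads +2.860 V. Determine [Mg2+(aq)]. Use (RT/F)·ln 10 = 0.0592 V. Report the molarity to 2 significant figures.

2.1 M

With I₂/I⁻ at the cathode and Mg²⁺/Mg at the anode, E°cell = +0.53 − (−2.36) = +2.89 V (n = 2).
From the Nernst equation, log Q = n(E° − E)/0.0592 = 2·(+2.89 − (+2.860))/0.0592 = 1.014.
Balancing electrons gives I2(s) + Mg(s) → 2 I-(aq) + Mg2+(aq); thus Q = [I-(aq)]^2·[Mg2+(aq)].
Solving for the unknown gives log [Mg2+(aq)] = 0.329, so [Mg2+(aq)] ≈ 2.1 M.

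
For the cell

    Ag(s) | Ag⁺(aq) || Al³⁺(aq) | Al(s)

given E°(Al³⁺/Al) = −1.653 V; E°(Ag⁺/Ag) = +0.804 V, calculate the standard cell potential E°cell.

By convention the left-hand electrode in cell notation is the anode (oxidation) and the right-hand electrode is the cathode (reduction).
E°cell = E°(right) − E°(left) = −1.653 − (+0.804) = −2.457 V.
The negative sign shows that, as written, the cell would require an external voltage to drive the reaction.

−2.457 V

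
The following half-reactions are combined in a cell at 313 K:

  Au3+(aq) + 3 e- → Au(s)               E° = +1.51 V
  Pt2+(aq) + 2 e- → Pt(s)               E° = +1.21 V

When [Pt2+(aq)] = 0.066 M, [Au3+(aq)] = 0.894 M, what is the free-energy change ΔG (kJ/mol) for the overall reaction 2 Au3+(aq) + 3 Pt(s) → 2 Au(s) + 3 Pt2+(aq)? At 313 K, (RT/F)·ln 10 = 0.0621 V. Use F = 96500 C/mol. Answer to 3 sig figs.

−194 kJ/mol

With Au³⁺/Au reduced at the cathode, E°cell = +1.51 − (+1.21) = +0.30 V and n = 6.
Here Q = [Pt2+(aq)]^3 / [Au3+(aq)]^2 = 0.00036 (log Q = −3.444), giving E = +0.30 − (0.0621/6)·(−3.444) = +0.3356 V.
Finally ΔG = −nFE = −(6)(96500 C/mol)(+0.3356 V) = −194 kJ/mol.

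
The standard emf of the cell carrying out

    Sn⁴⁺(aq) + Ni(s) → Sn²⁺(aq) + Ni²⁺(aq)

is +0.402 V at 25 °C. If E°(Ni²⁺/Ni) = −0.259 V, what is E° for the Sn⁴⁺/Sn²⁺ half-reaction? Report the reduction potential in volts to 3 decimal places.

+0.143 V

In the reaction as written the Sn⁴⁺/Sn²⁺ couple is reduced (cathode) and Ni²⁺/Ni is oxidized (anode), so E°cell = E°(Sn⁴⁺/Sn²⁺) − E°(Ni²⁺/Ni).
E°(Sn⁴⁺/Sn²⁺) = E°cell + E°(anode) = +0.402 + (−0.259) = +0.143 V.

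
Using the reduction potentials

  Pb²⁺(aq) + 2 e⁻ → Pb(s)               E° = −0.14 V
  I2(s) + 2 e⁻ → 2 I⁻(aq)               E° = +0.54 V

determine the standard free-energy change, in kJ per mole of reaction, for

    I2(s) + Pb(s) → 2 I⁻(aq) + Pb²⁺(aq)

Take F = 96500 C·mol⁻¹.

In the reaction as written I2(s) is reduced, so the I₂/I⁻ couple is the cathode and Pb²⁺/Pb is the anode.
E°cell = +0.54 − (−0.14) = +0.68 V; balancing electrons gives n = 2.
ΔG° = −nFE°cell = −(2)(96500)(+0.68) J/mol = −131 kJ/mol.

−131 kJ/mol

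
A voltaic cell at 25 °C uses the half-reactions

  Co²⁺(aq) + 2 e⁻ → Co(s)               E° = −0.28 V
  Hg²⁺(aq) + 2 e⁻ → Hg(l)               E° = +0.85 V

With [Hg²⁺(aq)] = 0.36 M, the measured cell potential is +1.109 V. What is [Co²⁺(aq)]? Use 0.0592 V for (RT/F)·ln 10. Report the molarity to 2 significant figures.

Hg²⁺/Hg is the cathode (higher E°); E°cell = +0.85 − (−0.28) = +1.13 V with n = 2.
Rearranging E = E° − (0.0592/n)·log Q gives log Q = 2(+1.13 − (+1.109))/0.0592 = 0.709.
For Hg²⁺(aq) + Co(s) → Hg(l) + Co²⁺(aq), the reaction quotient is Q = [Co²⁺(aq)] / [Hg²⁺(aq)].
Substituting the known concentrations and solving, log [Co²⁺(aq)] = 0.265 and [Co²⁺(aq)] = 1.8 M.

1.8 M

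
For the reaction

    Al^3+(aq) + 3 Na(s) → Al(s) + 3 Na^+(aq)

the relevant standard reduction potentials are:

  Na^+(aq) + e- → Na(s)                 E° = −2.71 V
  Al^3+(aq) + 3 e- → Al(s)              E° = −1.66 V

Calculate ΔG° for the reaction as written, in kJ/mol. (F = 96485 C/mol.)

−304 kJ/mol

In the reaction as written Al^3+(aq) is reduced, so the Al³⁺/Al couple is the cathode and Na⁺/Na is the anode.
E°cell = −1.66 − (−2.71) = +1.05 V; balancing electrons gives n = 3.
ΔG° = −nFE°cell = −(3)(96485)(+1.05) J/mol = −304 kJ/mol.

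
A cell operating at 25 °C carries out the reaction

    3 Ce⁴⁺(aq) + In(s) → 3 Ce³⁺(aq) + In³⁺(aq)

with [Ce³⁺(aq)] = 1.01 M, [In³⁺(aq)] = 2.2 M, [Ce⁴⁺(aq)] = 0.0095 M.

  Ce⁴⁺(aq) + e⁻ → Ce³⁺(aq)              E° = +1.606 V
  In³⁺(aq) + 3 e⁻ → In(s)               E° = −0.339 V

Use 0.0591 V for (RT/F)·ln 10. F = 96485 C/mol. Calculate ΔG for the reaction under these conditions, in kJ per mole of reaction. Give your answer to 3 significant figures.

−526 kJ/mol

With Ce⁴⁺/Ce³⁺ reduced at the cathode, E°cell = +1.606 − (−0.339) = +1.945 V and n = 3.
Here Q = ([Ce³⁺(aq)]^3·[In³⁺(aq)]) / [Ce⁴⁺(aq)]^3 = 2.64×10^6 (log Q = 6.422), giving E = +1.945 − (0.0591/3)·(6.422) = +1.8185 V.
Finally ΔG = −nFE = −(3)(96485 C/mol)(+1.8185 V) = −526 kJ/mol.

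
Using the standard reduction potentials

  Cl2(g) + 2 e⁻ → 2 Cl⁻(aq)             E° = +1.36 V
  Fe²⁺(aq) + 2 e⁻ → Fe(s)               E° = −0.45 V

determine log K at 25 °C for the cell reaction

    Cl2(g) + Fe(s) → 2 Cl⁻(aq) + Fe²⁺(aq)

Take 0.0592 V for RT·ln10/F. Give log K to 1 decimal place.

The Cl₂/Cl⁻ couple is reduced (cathode); E°cell = +1.36 − (−0.45) = +1.81 V with n = 2.
At equilibrium E = 0, so log K = nE°cell / 0.0592 = (2)(+1.81) / 0.0592 = 61.1.

log K = 61.1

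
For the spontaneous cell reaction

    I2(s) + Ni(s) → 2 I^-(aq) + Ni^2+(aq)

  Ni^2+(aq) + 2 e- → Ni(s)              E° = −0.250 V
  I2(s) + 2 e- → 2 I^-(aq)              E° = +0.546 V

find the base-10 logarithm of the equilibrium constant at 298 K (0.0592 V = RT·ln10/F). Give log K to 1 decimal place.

The I₂/I⁻ couple is reduced (cathode); E°cell = +0.546 − (−0.250) = +0.796 V with n = 2.
At equilibrium E = 0, so log K = nE°cell / 0.0592 = (2)(+0.796) / 0.0592 = 26.9.

log K = 26.9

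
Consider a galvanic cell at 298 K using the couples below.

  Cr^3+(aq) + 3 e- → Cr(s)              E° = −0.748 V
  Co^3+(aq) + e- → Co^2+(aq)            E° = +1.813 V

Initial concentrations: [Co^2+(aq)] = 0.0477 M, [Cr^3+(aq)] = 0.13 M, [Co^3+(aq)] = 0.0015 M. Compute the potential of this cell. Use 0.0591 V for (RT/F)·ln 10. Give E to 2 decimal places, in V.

+2.49 V

The Co³⁺/Co²⁺ couple has the more positive E°, so it is the cathode; Cr³⁺/Cr is the anode.
The standard potential is +1.813 − (−0.748) = +2.561 V and the balanced reaction transfers n = 3 electrons.
For the overall reaction 3 Co^3+(aq) + Cr(s) → 3 Co^2+(aq) + Cr^3+(aq), Q = ([Co^2+(aq)]^3·[Cr^3+(aq)]) / [Co^3+(aq)]^3 = 4.18×10^3, giving log Q = 3.621.
E = E° − (0.0591/n)·log Q = +2.561 − (0.0591/3)(3.621) = +2.49 V.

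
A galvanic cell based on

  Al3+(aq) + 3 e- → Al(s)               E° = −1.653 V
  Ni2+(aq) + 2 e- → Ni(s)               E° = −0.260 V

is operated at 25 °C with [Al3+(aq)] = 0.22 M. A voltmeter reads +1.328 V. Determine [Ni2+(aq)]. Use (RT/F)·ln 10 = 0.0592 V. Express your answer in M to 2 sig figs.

0.0023 M

The Ni²⁺/Ni couple has the larger reduction potential, so it is the cathode: E°cell = −0.260 − (−1.653) = +1.393 V and n = 6.
From the Nernst equation, log Q = n(E° − E)/0.0592 = 6·(+1.393 − (+1.328))/0.0592 = 6.588.
Balancing electrons gives 3 Ni2+(aq) + 2 Al(s) → 3 Ni(s) + 2 Al3+(aq); thus Q = [Al3+(aq)]^2 / [Ni2+(aq)]^3.
Solving for the unknown gives log [Ni2+(aq)] = −2.634, so [Ni2+(aq)] ≈ 0.0023 M.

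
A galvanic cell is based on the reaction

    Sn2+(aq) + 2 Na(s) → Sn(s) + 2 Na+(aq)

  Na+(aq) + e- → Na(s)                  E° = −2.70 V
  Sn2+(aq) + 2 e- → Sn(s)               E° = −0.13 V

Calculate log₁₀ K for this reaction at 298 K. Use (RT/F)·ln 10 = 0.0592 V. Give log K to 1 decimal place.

The Sn²⁺/Sn couple is reduced (cathode); E°cell = −0.13 − (−2.70) = +2.57 V with n = 2.
At equilibrium E = 0, so log K = nE°cell / 0.0592 = (2)(+2.57) / 0.0592 = 86.8.

log K = 86.8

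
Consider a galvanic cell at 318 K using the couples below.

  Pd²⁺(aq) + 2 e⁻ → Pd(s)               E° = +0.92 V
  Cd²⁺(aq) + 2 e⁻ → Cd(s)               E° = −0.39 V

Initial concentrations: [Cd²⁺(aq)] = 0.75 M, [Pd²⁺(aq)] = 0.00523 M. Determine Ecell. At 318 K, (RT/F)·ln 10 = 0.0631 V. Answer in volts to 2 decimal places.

+1.24 V

Pd²⁺/Pd is reduced (cathode, E° = +0.92 V) and Cd²⁺/Cd is oxidized (anode).
E°cell = E°cat − E°an = +0.92 − (−0.39) = +1.31 V; n = 2.
The balanced reaction is Pd²⁺(aq) + Cd(s) → Pd(s) + Cd²⁺(aq), so Q = [Cd²⁺(aq)] / [Pd²⁺(aq)] = 143 and log Q = 2.157.
E = E° − (0.0631/n)·log Q = +1.31 − (0.0631/2)(2.157) = +1.24 V.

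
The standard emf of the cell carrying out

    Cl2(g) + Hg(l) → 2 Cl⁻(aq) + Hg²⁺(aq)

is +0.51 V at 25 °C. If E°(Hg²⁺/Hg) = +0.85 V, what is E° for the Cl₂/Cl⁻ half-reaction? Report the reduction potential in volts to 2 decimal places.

+1.36 V

In the reaction as written the Cl₂/Cl⁻ couple is reduced (cathode) and Hg²⁺/Hg is oxidized (anode), so E°cell = E°(Cl₂/Cl⁻) − E°(Hg²⁺/Hg).
E°(Cl₂/Cl⁻) = E°cell + E°(anode) = +0.51 + (+0.85) = +1.36 V.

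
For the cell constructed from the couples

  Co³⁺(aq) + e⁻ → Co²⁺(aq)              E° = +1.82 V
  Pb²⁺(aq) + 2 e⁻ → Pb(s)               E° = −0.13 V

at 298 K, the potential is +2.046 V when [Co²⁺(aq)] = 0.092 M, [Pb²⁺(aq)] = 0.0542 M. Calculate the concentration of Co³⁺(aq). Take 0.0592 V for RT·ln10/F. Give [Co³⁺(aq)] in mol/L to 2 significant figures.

With Co³⁺/Co²⁺ at the cathode and Pb²⁺/Pb at the anode, E°cell = +1.82 − (−0.13) = +1.95 V (n = 2).
From the Nernst equation, log Q = n(E° − E)/0.0592 = 2·(+1.95 − (+2.046))/0.0592 = −3.243.
The balanced reaction is 2 Co³⁺(aq) + Pb(s) → 2 Co²⁺(aq) + Pb²⁺(aq), so Q = ([Co²⁺(aq)]^2·[Pb²⁺(aq)]) / [Co³⁺(aq)]^2.
Isolating [Co³⁺(aq)] in Q = 10^{−3.243} yields log [Co³⁺(aq)] = −0.048, i.e. 0.90 M.

0.90 M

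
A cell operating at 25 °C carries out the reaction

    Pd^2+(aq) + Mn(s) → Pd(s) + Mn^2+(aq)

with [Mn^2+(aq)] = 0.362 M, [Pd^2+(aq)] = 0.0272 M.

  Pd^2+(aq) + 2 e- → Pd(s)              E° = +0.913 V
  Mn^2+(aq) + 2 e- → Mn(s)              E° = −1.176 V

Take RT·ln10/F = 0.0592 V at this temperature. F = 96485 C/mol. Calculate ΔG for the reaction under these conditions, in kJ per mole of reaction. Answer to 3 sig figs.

E°cell = +0.913 − (−1.176) = +2.089 V; the balanced reaction transfers n = 2 electrons.
Q = [Mn^2+(aq)] / [Pd^2+(aq)] = 13.3, so log Q = 1.124 and E = +2.089 − (0.0592/2)(1.124) = +2.0557 V.
ΔG = −nFE = −(2)(96485)(+2.0557) J/mol = −397 kJ/mol.

−397 kJ/mol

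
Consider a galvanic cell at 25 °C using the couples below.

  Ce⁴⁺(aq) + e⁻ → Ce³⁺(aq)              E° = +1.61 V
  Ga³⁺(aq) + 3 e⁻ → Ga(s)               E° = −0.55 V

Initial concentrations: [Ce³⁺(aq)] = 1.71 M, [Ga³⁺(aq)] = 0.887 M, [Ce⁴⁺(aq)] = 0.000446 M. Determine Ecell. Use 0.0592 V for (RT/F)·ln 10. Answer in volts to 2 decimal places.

Since E°(Ce⁴⁺/Ce³⁺) > E°(Ga³⁺/Ga), Ce⁴⁺/Ce³⁺ serves as the cathode.
E°cell = E°cat − E°an = +1.61 − (−0.55) = +2.16 V; n = 3.
Balancing gives 3 Ce⁴⁺(aq) + Ga(s) → 3 Ce³⁺(aq) + Ga³⁺(aq); hence Q = ([Ce³⁺(aq)]^3·[Ga³⁺(aq)]) / [Ce⁴⁺(aq)]^3 = 5×10^10 (log Q = 10.699).
E = E° − (0.0592/n)·log Q = +2.16 − (0.0592/3)(10.699) = +1.95 V.

+1.95 V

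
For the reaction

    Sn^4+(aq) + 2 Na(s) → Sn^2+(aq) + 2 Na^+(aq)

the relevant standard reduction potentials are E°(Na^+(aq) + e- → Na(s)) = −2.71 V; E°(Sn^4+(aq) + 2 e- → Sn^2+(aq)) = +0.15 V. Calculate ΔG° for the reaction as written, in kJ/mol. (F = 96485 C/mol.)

−552 kJ/mol

In the reaction as written Sn^4+(aq) is reduced, so the Sn⁴⁺/Sn²⁺ couple is the cathode and Na⁺/Na is the anode.
E°cell = +0.15 − (−2.71) = +2.86 V; balancing electrons gives n = 2.
ΔG° = −nFE°cell = −(2)(96485)(+2.86) J/mol = −552 kJ/mol.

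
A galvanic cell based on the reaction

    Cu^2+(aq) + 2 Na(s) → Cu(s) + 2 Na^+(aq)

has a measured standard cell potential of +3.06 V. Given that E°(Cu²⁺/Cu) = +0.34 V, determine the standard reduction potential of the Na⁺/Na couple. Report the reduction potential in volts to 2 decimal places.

In the reaction as written the Cu²⁺/Cu couple is reduced (cathode) and Na⁺/Na is oxidized (anode), so E°cell = E°(Cu²⁺/Cu) − E°(Na⁺/Na).
E°(Na⁺/Na) = E°(cathode) − E°cell = +0.34 − (+3.06) = −2.72 V.

−2.72 V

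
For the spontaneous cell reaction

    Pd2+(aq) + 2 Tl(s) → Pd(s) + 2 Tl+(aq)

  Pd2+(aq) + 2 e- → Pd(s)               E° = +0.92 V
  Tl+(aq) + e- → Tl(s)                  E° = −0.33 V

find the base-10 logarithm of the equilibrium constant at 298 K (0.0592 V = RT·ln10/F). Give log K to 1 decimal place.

log K = 42.2

The Pd²⁺/Pd couple is reduced (cathode); E°cell = +0.92 − (−0.33) = +1.25 V with n = 2.
At equilibrium E = 0, so log K = nE°cell / 0.0592 = (2)(+1.25) / 0.0592 = 42.2.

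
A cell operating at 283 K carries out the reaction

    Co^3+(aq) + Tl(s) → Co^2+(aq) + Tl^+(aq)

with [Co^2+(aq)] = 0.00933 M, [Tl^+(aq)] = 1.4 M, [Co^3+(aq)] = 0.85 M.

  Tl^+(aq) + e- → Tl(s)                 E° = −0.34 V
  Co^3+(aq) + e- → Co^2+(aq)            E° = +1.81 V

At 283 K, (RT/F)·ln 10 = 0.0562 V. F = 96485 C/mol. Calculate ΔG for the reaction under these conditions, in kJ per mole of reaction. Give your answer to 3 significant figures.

−217 kJ/mol

E°cell = +1.81 − (−0.34) = +2.15 V; the balanced reaction transfers n = 1 electron.
Here Q = ([Co^2+(aq)]·[Tl^+(aq)]) / [Co^3+(aq)] = 0.0154 (log Q = −1.813), giving E = +2.15 − (0.0562/1)·(−1.813) = +2.2519 V.
Then ΔG = −nFE = −1 × 96485 × +2.2519 J/mol = −217 kJ/mol.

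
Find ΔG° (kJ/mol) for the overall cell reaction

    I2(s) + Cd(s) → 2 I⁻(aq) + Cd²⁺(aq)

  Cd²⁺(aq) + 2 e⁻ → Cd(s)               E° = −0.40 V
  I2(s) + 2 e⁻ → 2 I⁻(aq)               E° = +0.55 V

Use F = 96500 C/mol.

−183 kJ/mol

In the reaction as written I2(s) is reduced, so the I₂/I⁻ couple is the cathode and Cd²⁺/Cd is the anode.
E°cell = +0.55 − (−0.40) = +0.95 V; balancing electrons gives n = 2.
ΔG° = −nFE°cell = −(2)(96500)(+0.95) J/mol = −183 kJ/mol.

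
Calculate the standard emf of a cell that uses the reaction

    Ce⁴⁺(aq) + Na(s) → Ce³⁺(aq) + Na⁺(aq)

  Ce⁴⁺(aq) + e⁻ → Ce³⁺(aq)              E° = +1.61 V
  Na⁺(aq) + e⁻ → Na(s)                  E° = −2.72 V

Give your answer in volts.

+4.33 V

In the reaction as written, Ce⁴⁺(aq) is reduced (cathode) and Na⁺(aq) is produced by oxidation at the anode.
E°cell = E°(cathode) − E°(anode) = +1.61 − (−2.72) = +4.33 V.
The positive value indicates the reaction is spontaneous as written.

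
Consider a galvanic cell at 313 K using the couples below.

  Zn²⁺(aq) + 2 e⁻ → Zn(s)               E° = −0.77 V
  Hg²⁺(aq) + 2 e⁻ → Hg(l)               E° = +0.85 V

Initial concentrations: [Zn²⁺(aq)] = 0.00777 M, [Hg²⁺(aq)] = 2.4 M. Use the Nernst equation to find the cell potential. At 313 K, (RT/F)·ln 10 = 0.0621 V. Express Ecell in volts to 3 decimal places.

The Hg²⁺/Hg couple has the more positive E°, so it is the cathode; Zn²⁺/Zn is the anode.
E°cell = E°cat − E°an = +0.85 − (−0.77) = +1.62 V; n = 2.
The balanced reaction is Hg²⁺(aq) + Zn(s) → Hg(l) + Zn²⁺(aq), so Q = [Zn²⁺(aq)] / [Hg²⁺(aq)] = 0.00324 and log Q = −2.490.
E = E° − (0.0621/n)·log Q = +1.62 − (0.0621/2)(−2.490) = +1.697 V.

+1.697 V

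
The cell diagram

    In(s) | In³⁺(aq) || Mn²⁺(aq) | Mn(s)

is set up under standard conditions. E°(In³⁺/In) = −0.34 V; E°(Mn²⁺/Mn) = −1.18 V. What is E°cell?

By convention the left-hand electrode in cell notation is the anode (oxidation) and the right-hand electrode is the cathode (reduction).
E°cell = E°(right) − E°(left) = −1.18 − (−0.34) = −0.84 V.
The negative sign shows that, as written, the cell would require an external voltage to drive the reaction.

−0.84 V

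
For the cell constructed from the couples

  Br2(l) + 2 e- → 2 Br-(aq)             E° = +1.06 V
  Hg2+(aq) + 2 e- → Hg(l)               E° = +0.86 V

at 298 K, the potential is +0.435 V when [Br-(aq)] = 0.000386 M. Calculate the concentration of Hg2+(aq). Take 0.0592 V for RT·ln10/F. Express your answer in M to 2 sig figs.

With Br₂/Br⁻ at the cathode and Hg²⁺/Hg at the anode, E°cell = +1.06 − (+0.86) = +0.20 V (n = 2).
Since E = E° − (0.0592/n)·log Q, log Q = n(E° − E)/0.0592 = −7.939.
For Br2(l) + Hg(l) → 2 Br-(aq) + Hg2+(aq), the reaction quotient is Q = [Br-(aq)]^2·[Hg2+(aq)].
Solving for the unknown gives log [Hg2+(aq)] = −1.112, so [Hg2+(aq)] ≈ 0.077 M.

0.077 M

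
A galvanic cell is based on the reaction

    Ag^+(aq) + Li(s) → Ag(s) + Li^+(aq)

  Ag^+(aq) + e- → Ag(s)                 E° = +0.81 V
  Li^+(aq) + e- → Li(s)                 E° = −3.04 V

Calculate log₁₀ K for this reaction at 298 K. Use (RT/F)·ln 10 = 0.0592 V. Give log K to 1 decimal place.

The Ag⁺/Ag couple is reduced (cathode); E°cell = +0.81 − (−3.04) = +3.85 V with n = 1.
At equilibrium E = 0, so log K = nE°cell / 0.0592 = (1)(+3.85) / 0.0592 = 65.0.

log K = 65.0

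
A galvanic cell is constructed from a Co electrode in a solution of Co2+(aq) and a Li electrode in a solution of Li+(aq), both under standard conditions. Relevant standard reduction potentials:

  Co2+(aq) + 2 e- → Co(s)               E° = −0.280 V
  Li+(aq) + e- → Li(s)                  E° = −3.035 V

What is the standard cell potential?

+2.755 V

The Co²⁺/Co couple has the higher E°, so Co ion is reduced (cathode) and Li is oxidized (anode).
E°cell = E°(cathode) − E°(anode) = −0.280 − (−3.035) = +2.755 V.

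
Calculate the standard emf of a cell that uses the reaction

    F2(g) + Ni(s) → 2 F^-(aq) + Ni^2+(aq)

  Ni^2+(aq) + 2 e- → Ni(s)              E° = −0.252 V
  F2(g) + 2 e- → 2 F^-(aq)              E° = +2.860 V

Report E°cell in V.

F2(g) gains electrons, so the F₂/F⁻ couple is the cathode; the Ni²⁺/Ni couple is the anode.
E°cell = E°(cathode) − E°(anode) = +2.860 − (−0.252) = +3.112 V.

+3.112 V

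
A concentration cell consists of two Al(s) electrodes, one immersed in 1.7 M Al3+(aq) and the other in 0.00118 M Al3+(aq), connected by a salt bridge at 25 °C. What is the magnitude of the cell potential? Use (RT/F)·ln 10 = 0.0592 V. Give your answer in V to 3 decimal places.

For a concentration cell E°cell = 0, since both electrodes use the same couple.
The compartment with the higher Al3+(aq) concentration (1.7 M) acts as the cathode; ions are reduced there and produced at the dilute (0.00118 M) anode.
With n = 3, Ecell = −(0.0592/3)·log([dilute]/[conc]) = −(0.0592/3)·log(0.00118/1.7) = +0.062 V.

0.062 V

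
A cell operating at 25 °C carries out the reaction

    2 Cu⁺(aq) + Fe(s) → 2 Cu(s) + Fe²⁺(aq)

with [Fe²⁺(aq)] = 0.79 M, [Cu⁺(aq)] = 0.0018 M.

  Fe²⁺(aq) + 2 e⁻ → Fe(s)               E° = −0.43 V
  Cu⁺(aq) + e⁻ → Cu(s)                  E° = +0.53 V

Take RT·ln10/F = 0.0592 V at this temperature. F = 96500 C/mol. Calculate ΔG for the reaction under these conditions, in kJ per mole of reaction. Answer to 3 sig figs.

−154 kJ/mol

E°cell = +0.53 − (−0.43) = +0.96 V; the balanced reaction transfers n = 2 electrons.
Here Q = [Fe²⁺(aq)] / [Cu⁺(aq)]^2 = 2.44×10^5 (log Q = 5.387), giving E = +0.96 − (0.0592/2)·(5.387) = +0.8005 V.
Finally ΔG = −nFE = −(2)(96500 C/mol)(+0.8005 V) = −154 kJ/mol.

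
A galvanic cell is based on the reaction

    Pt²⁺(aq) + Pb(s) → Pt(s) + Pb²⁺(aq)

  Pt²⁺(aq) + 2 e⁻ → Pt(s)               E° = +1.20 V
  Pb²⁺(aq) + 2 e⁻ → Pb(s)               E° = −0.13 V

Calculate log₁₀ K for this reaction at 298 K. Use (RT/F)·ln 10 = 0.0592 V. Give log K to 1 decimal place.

The Pt²⁺/Pt couple is reduced (cathode); E°cell = +1.20 − (−0.13) = +1.33 V with n = 2.
At equilibrium E = 0, so log K = nE°cell / 0.0592 = (2)(+1.33) / 0.0592 = 44.9.

log K = 44.9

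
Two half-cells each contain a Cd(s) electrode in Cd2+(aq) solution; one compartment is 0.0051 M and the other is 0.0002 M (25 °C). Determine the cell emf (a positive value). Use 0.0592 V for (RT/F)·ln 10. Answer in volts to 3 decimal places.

For a concentration cell E°cell = 0, since both electrodes use the same couple.
The compartment with the higher Cd2+(aq) concentration (0.0051 M) acts as the cathode; ions are reduced there and produced at the dilute (0.0002 M) anode.
With n = 2, Ecell = −(0.0592/2)·log([dilute]/[conc]) = −(0.0592/2)·log(0.0002/0.0051) = +0.042 V.

0.042 V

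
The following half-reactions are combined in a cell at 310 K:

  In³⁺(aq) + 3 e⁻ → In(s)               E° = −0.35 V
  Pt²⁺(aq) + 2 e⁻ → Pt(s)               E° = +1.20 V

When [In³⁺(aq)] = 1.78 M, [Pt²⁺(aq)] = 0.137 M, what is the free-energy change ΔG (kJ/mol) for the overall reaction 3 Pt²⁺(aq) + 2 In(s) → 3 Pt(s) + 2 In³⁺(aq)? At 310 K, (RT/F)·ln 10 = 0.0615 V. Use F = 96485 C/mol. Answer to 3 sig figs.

−879 kJ/mol

The standard cell potential is +1.20 − (−0.35) = +1.55 V, with n = 6 electrons in the balanced equation.
Q = [In³⁺(aq)]^2 / [Pt²⁺(aq)]^3 = 1.23×10^3, so log Q = 3.091 and E = +1.55 − (0.0615/6)(3.091) = +1.5183 V.
ΔG = −nFE = −(6)(96485)(+1.5183) J/mol = −879 kJ/mol.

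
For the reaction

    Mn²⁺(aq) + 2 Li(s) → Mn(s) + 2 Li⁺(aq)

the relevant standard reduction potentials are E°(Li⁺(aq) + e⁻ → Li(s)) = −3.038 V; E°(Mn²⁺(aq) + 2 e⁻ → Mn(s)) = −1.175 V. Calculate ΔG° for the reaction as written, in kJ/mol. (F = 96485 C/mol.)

In the reaction as written Mn²⁺(aq) is reduced, so the Mn²⁺/Mn couple is the cathode and Li⁺/Li is the anode.
E°cell = −1.175 − (−3.038) = +1.863 V; balancing electrons gives n = 2.
ΔG° = −nFE°cell = −(2)(96485)(+1.863) J/mol = −360 kJ/mol.

−360 kJ/mol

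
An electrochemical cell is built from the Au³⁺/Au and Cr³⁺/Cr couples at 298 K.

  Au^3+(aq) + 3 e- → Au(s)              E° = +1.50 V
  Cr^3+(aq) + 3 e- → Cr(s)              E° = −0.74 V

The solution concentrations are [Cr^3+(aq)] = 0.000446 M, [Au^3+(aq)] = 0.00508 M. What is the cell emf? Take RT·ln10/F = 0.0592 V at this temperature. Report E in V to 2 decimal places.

+2.26 V

Au³⁺/Au is reduced (cathode, E° = +1.50 V) and Cr³⁺/Cr is oxidized (anode).
E°cell = +1.50 − (−0.74) = +2.24 V, with n = 3 electrons transferred.
Balancing gives Au^3+(aq) + Cr(s) → Au(s) + Cr^3+(aq); hence Q = [Cr^3+(aq)] / [Au^3+(aq)] = 0.0878 (log Q = −1.057).
Applying E = E° − (RT ln10/nF)·log Q gives +2.24 − (0.0592/3)(−1.057) = +2.26 V.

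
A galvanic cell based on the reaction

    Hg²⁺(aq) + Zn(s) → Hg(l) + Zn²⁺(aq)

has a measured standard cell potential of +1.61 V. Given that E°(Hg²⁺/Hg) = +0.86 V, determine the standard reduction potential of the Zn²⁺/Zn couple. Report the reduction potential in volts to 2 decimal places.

In the reaction as written the Hg²⁺/Hg couple is reduced (cathode) and Zn²⁺/Zn is oxidized (anode), so E°cell = E°(Hg²⁺/Hg) − E°(Zn²⁺/Zn).
E°(Zn²⁺/Zn) = E°(cathode) − E°cell = +0.86 − (+1.61) = −0.75 V.

−0.75 V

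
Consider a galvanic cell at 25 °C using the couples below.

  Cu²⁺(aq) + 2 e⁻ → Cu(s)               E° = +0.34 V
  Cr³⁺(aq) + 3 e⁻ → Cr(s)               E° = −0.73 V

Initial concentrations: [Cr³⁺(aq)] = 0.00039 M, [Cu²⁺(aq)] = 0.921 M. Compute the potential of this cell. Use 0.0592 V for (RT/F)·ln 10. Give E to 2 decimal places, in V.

+1.14 V

Since E°(Cu²⁺/Cu) > E°(Cr³⁺/Cr), Cu²⁺/Cu serves as the cathode.
E°cell = +0.34 − (−0.73) = +1.07 V, with n = 6 electrons transferred.
Balancing gives 3 Cu²⁺(aq) + 2 Cr(s) → 3 Cu(s) + 2 Cr³⁺(aq); hence Q = [Cr³⁺(aq)]^2 / [Cu²⁺(aq)]^3 = 1.95×10^−7 (log Q = −6.711).
By the Nernst equation, E = +1.07 − (0.0592/6)·(−6.711) = +1.14 V.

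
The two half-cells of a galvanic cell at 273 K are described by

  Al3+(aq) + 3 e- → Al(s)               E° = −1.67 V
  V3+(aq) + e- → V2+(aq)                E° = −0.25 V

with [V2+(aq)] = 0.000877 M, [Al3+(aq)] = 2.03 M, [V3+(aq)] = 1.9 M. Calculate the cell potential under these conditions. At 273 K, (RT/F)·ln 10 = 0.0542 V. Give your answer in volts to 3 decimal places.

+1.595 V

Since E°(V³⁺/V²⁺) > E°(Al³⁺/Al), V³⁺/V²⁺ serves as the cathode.
E°cell = E°cat − E°an = −0.25 − (−1.67) = +1.42 V; n = 3.
The balanced reaction is 3 V3+(aq) + Al(s) → 3 V2+(aq) + Al3+(aq), so Q = ([V2+(aq)]^3·[Al3+(aq)]) / [V3+(aq)]^3 = 2×10^−10 and log Q = −9.700.
E = E° − (0.0542/n)·log Q = +1.42 − (0.0542/3)(−9.700) = +1.595 V.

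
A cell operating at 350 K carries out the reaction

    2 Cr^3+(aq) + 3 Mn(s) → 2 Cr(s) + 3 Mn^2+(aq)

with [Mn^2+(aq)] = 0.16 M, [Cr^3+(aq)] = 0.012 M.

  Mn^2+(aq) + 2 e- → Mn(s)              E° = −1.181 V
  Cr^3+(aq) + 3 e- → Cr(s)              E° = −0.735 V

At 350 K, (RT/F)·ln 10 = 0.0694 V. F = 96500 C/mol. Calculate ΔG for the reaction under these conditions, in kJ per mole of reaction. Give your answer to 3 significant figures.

The standard cell potential is −0.735 − (−1.181) = +0.446 V, with n = 6 electrons in the balanced equation.
The reaction quotient is [Mn^2+(aq)]^3 / [Cr^3+(aq)]^2 = 28.4; by Nernst, E = +0.446 − (0.0694/6)(1.454) = +0.4292 V.
ΔG = −nFE = −(6)(96500)(+0.4292) J/mol = −249 kJ/mol.

−249 kJ/mol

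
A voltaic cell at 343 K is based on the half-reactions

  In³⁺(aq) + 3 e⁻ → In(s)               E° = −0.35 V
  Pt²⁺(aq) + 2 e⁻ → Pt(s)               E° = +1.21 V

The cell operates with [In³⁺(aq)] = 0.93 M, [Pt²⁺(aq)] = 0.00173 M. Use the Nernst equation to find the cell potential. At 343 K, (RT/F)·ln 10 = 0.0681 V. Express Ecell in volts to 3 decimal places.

Pt²⁺/Pt is reduced (cathode, E° = +1.21 V) and In³⁺/In is oxidized (anode).
The standard potential is +1.21 − (−0.35) = +1.56 V and the balanced reaction transfers n = 6 electrons.
The balanced reaction is 3 Pt²⁺(aq) + 2 In(s) → 3 Pt(s) + 2 In³⁺(aq), so Q = [In³⁺(aq)]^2 / [Pt²⁺(aq)]^3 = 1.67×10^8 and log Q = 8.223.
By the Nernst equation, E = +1.56 − (0.0681/6)·(8.223) = +1.467 V.

+1.467 V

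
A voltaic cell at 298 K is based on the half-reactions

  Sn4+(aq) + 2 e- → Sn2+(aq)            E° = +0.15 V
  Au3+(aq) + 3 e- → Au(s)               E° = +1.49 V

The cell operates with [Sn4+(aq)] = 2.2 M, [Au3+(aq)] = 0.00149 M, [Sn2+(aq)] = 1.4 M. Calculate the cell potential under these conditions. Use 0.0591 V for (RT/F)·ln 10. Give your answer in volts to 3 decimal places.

+1.279 V

Since E°(Au³⁺/Au) > E°(Sn⁴⁺/Sn²⁺), Au³⁺/Au serves as the cathode.
The standard potential is +1.49 − (+0.15) = +1.34 V and the balanced reaction transfers n = 6 electrons.
Balancing gives 2 Au3+(aq) + 3 Sn2+(aq) → 2 Au(s) + 3 Sn4+(aq); hence Q = [Sn4+(aq)]^3 / ([Au3+(aq)]^2·[Sn2+(aq)]^3) = 1.75×10^6 (log Q = 6.243).
E = E° − (0.0591/n)·log Q = +1.34 − (0.0591/6)(6.243) = +1.279 V.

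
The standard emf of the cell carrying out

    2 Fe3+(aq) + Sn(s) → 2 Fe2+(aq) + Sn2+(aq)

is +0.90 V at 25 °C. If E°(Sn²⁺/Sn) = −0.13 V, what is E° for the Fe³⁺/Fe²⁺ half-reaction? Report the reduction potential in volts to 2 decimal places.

+0.77 V

In the reaction as written the Fe³⁺/Fe²⁺ couple is reduced (cathode) and Sn²⁺/Sn is oxidized (anode), so E°cell = E°(Fe³⁺/Fe²⁺) − E°(Sn²⁺/Sn).
E°(Fe³⁺/Fe²⁺) = E°cell + E°(anode) = +0.90 + (−0.13) = +0.77 V.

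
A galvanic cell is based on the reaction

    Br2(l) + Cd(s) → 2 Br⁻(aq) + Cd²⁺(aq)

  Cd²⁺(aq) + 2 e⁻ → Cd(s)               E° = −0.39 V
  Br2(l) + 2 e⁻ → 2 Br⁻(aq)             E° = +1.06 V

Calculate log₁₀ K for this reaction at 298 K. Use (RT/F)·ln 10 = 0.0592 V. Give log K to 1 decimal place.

The Br₂/Br⁻ couple is reduced (cathode); E°cell = +1.06 − (−0.39) = +1.45 V with n = 2.
At equilibrium E = 0, so log K = nE°cell / 0.0592 = (2)(+1.45) / 0.0592 = 49.0.

log K = 49.0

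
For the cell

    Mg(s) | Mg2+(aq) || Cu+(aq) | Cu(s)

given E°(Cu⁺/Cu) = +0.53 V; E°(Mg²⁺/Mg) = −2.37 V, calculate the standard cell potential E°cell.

By convention the left-hand electrode in cell notation is the anode (oxidation) and the right-hand electrode is the cathode (reduction).
E°cell = E°(right) − E°(left) = +0.53 − (−2.37) = +2.90 V.

+2.90 V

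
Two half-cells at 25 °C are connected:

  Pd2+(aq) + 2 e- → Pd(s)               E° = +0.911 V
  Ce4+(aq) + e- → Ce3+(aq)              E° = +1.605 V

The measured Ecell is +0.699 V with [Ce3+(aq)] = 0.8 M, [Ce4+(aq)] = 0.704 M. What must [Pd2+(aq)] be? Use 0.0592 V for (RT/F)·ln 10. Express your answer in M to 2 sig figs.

With Ce⁴⁺/Ce³⁺ at the cathode and Pd²⁺/Pd at the anode, E°cell = +1.605 − (+0.911) = +0.694 V (n = 2).
From the Nernst equation, log Q = n(E° − E)/0.0592 = 2·(+0.694 − (+0.699))/0.0592 = −0.169.
For 2 Ce4+(aq) + Pd(s) → 2 Ce3+(aq) + Pd2+(aq), the reaction quotient is Q = ([Ce3+(aq)]^2·[Pd2+(aq)]) / [Ce4+(aq)]^2.
Solving for the unknown gives log [Pd2+(aq)] = −0.280, so [Pd2+(aq)] ≈ 0.52 M.

0.52 M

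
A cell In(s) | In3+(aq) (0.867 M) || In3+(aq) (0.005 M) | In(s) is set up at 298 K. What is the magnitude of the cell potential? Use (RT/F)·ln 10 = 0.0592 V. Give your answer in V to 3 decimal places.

For a concentration cell E°cell = 0, since both electrodes use the same couple.
The compartment with the higher In3+(aq) concentration (0.867 M) acts as the cathode; ions are reduced there and produced at the dilute (0.005 M) anode.
With n = 3, Ecell = −(0.0592/3)·log([dilute]/[conc]) = −(0.0592/3)·log(0.005/0.867) = +0.044 V.

0.044 V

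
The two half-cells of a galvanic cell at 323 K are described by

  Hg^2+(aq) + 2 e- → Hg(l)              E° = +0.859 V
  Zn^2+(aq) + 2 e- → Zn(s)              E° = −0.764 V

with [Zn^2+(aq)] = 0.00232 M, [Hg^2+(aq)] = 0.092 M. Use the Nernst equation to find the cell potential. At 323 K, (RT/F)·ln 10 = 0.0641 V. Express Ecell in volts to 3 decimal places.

Since E°(Hg²⁺/Hg) > E°(Zn²⁺/Zn), Hg²⁺/Hg serves as the cathode.
The standard potential is +0.859 − (−0.764) = +1.623 V and the balanced reaction transfers n = 2 electrons.
For the overall reaction Hg^2+(aq) + Zn(s) → Hg(l) + Zn^2+(aq), Q = [Zn^2+(aq)] / [Hg^2+(aq)] = 0.0252, giving log Q = −1.598.
E = E° − (0.0641/n)·log Q = +1.623 − (0.0641/2)(−1.598) = +1.674 V.

+1.674 V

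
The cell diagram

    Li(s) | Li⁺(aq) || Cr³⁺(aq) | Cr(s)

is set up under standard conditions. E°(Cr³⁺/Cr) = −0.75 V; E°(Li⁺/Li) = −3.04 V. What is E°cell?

+2.29 V

By convention the left-hand electrode in cell notation is the anode (oxidation) and the right-hand electrode is the cathode (reduction).
E°cell = E°(right) − E°(left) = −0.75 − (−3.04) = +2.29 V.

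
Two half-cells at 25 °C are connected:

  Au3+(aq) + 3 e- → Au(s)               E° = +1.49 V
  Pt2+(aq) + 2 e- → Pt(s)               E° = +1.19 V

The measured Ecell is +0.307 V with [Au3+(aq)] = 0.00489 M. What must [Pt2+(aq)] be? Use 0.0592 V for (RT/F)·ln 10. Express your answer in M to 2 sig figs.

0.017 M

With Au³⁺/Au at the cathode and Pt²⁺/Pt at the anode, E°cell = +1.49 − (+1.19) = +0.30 V (n = 6).
Since E = E° − (0.0592/n)·log Q, log Q = n(E° − E)/0.0592 = −0.709.
Balancing electrons gives 2 Au3+(aq) + 3 Pt(s) → 2 Au(s) + 3 Pt2+(aq); thus Q = [Pt2+(aq)]^3 / [Au3+(aq)]^2.
Isolating [Pt2+(aq)] in Q = 10^{−0.709} yields log [Pt2+(aq)] = −1.777, i.e. 0.017 M.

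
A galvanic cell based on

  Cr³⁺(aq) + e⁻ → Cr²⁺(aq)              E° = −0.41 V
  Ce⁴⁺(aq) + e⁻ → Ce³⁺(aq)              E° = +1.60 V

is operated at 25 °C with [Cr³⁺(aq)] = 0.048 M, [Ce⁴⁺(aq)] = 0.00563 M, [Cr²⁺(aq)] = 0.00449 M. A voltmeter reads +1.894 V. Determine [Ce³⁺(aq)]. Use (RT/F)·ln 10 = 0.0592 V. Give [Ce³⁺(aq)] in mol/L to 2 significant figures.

0.048 M

The Ce⁴⁺/Ce³⁺ couple has the larger reduction potential, so it is the cathode: E°cell = +1.60 − (−0.41) = +2.01 V and n = 1.
From the Nernst equation, log Q = n(E° − E)/0.0592 = 1·(+2.01 − (+1.894))/0.0592 = 1.959.
For Ce⁴⁺(aq) + Cr²⁺(aq) → Ce³⁺(aq) + Cr³⁺(aq), the reaction quotient is Q = ([Ce³⁺(aq)]·[Cr³⁺(aq)]) / ([Ce⁴⁺(aq)]·[Cr²⁺(aq)]).
Isolating [Ce³⁺(aq)] in Q = 10^{1.959} yields log [Ce³⁺(aq)] = −1.319, i.e. 0.048 M.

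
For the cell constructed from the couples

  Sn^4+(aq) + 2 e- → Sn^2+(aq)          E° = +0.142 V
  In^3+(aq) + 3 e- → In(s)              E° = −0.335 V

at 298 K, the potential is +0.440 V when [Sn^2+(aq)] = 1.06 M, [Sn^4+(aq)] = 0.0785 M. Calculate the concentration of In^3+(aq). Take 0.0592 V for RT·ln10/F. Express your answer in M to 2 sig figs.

The Sn⁴⁺/Sn²⁺ couple has the larger reduction potential, so it is the cathode: E°cell = +0.142 − (−0.335) = +0.477 V and n = 6.
Since E = E° − (0.0592/n)·log Q, log Q = n(E° − E)/0.0592 = 3.750.
Balancing electrons gives 3 Sn^4+(aq) + 2 In(s) → 3 Sn^2+(aq) + 2 In^3+(aq); thus Q = ([Sn^2+(aq)]^3·[In^3+(aq)]^2) / [Sn^4+(aq)]^3.
Isolating [In^3+(aq)] in Q = 10^{3.750} yields log [In^3+(aq)] = 0.179, i.e. 1.5 M.

1.5 M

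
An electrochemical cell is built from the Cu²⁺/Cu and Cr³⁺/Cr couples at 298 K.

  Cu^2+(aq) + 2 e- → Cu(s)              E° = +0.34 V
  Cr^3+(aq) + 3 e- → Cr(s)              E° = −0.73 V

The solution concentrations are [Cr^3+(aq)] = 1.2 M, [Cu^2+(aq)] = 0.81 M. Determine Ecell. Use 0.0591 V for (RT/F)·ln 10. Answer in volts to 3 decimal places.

+1.066 V

The Cu²⁺/Cu couple has the more positive E°, so it is the cathode; Cr³⁺/Cr is the anode.
The standard potential is +0.34 − (−0.73) = +1.07 V and the balanced reaction transfers n = 6 electrons.
For the overall reaction 3 Cu^2+(aq) + 2 Cr(s) → 3 Cu(s) + 2 Cr^3+(aq), Q = [Cr^3+(aq)]^2 / [Cu^2+(aq)]^3 = 2.71, giving log Q = 0.433.
By the Nernst equation, E = +1.07 − (0.0591/6)·(0.433) = +1.066 V.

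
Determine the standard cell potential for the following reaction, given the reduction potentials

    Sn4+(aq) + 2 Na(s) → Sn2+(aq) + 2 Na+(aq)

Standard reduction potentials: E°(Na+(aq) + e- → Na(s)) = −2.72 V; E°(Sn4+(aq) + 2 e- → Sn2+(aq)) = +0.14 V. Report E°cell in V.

+2.86 V

Sn4+(aq) gains electrons, so the Sn⁴⁺/Sn²⁺ couple is the cathode; the Na⁺/Na couple is the anode.
E°cell = E°(cathode) − E°(anode) = +0.14 − (−2.72) = +2.86 V.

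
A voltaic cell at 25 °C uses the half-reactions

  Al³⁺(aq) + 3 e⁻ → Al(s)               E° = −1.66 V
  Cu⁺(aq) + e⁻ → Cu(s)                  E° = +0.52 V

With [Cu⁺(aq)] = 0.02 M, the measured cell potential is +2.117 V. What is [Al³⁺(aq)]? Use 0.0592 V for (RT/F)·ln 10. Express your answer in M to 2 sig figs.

With Cu⁺/Cu at the cathode and Al³⁺/Al at the anode, E°cell = +0.52 − (−1.66) = +2.18 V (n = 3).
Since E = E° − (0.0592/n)·log Q, log Q = n(E° − E)/0.0592 = 3.193.
The balanced reaction is 3 Cu⁺(aq) + Al(s) → 3 Cu(s) + Al³⁺(aq), so Q = [Al³⁺(aq)] / [Cu⁺(aq)]^3.
Isolating [Al³⁺(aq)] in Q = 10^{3.193} yields log [Al³⁺(aq)] = −1.904, i.e. 0.012 M.

0.012 M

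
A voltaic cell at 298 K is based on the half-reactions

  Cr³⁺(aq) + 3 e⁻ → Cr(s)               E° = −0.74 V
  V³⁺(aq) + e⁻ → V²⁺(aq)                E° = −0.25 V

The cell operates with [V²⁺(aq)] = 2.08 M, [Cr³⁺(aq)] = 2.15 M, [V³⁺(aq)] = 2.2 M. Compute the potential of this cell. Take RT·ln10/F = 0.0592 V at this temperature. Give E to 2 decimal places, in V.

+0.48 V

V³⁺/V²⁺ is reduced (cathode, E° = −0.25 V) and Cr³⁺/Cr is oxidized (anode).
The standard potential is −0.25 − (−0.74) = +0.49 V and the balanced reaction transfers n = 3 electrons.
The balanced reaction is 3 V³⁺(aq) + Cr(s) → 3 V²⁺(aq) + Cr³⁺(aq), so Q = ([V²⁺(aq)]^3·[Cr³⁺(aq)]) / [V³⁺(aq)]^3 = 1.82 and log Q = 0.259.
By the Nernst equation, E = +0.49 − (0.0592/3)·(0.259) = +0.48 V.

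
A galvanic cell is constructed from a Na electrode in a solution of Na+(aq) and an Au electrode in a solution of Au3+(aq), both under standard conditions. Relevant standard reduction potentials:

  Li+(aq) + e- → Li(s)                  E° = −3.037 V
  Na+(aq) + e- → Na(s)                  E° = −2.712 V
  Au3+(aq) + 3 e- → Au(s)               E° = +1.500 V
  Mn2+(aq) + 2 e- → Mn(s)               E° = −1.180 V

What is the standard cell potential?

Of the two couples in this cell, the one with the more positive reduction potential is reduced at the cathode: here that is Au³⁺/Au (+1.500 V); Na⁺/Na (−2.712 V) is the anode.
E°cell = E°(cathode) − E°(anode) = +1.500 − (−2.712) = +4.212 V.

+4.212 V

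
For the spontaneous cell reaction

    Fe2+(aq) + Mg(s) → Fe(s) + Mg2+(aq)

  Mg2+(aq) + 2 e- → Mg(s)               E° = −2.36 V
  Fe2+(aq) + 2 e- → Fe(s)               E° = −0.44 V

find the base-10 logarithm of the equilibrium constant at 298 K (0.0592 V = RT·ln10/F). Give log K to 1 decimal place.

log K = 64.9

The Fe²⁺/Fe couple is reduced (cathode); E°cell = −0.44 − (−2.36) = +1.92 V with n = 2.
At equilibrium E = 0, so log K = nE°cell / 0.0592 = (2)(+1.92) / 0.0592 = 64.9.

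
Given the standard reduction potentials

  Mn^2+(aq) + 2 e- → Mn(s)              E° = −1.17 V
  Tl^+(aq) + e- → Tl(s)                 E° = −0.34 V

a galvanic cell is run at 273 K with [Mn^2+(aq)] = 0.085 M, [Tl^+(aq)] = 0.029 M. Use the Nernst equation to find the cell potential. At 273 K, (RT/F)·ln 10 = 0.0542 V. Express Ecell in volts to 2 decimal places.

The Tl⁺/Tl couple has the more positive E°, so it is the cathode; Mn²⁺/Mn is the anode.
The standard potential is −0.34 − (−1.17) = +0.83 V and the balanced reaction transfers n = 2 electrons.
For the overall reaction 2 Tl^+(aq) + Mn(s) → 2 Tl(s) + Mn^2+(aq), Q = [Mn^2+(aq)] / [Tl^+(aq)]^2 = 101, giving log Q = 2.005.
By the Nernst equation, E = +0.83 − (0.0542/2)·(2.005) = +0.78 V.

+0.78 V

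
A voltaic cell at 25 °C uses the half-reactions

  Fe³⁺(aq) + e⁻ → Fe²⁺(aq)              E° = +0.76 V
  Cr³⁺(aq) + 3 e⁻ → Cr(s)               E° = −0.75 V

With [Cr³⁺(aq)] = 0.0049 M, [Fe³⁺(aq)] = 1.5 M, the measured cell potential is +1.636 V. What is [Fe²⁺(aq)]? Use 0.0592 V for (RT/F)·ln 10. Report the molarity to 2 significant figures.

0.066 M

With Fe³⁺/Fe²⁺ at the cathode and Cr³⁺/Cr at the anode, E°cell = +0.76 − (−0.75) = +1.51 V (n = 3).
Since E = E° − (0.0592/n)·log Q, log Q = n(E° − E)/0.0592 = −6.385.
The balanced reaction is 3 Fe³⁺(aq) + Cr(s) → 3 Fe²⁺(aq) + Cr³⁺(aq), so Q = ([Fe²⁺(aq)]^3·[Cr³⁺(aq)]) / [Fe³⁺(aq)]^3.
Isolating [Fe²⁺(aq)] in Q = 10^{−6.385} yields log [Fe²⁺(aq)] = −1.182, i.e. 0.066 M.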